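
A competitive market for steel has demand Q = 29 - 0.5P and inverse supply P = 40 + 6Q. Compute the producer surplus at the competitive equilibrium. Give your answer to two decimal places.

15.19

Rewriting demand in inverse form: P = 58 - 2Q.
Set 58 - 2Q = 40 + 6Q, which gives 18 = 8Q, so Q* = 2.25 and P* = 58 - 2(2.25) = 53.5.
Producer surplus is the triangle above supply below P*: (1/2)(2.25)(53.5 - 40) = (1/2)(2.25)(13.5) = 15.1875.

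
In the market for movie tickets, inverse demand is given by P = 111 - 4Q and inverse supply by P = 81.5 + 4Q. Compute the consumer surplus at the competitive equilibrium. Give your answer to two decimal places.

Set 111 - 4Q = 81.5 + 4Q, which gives 29.5 = 8Q, so Q* = 3.6875 and P* = 111 - 4(3.6875) = 96.25.
CS is the area between the demand curve and P* from 0 to Q*: (1/2)(3.6875)(14.75) = 27.1953.

27.20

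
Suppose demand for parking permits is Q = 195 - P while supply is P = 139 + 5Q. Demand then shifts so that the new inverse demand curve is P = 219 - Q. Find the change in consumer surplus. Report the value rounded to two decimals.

Rewriting demand in inverse form: P = 195 - Q.
Initial equilibrium: Q_0 = 9.3333, P_0 = 185.6667; CS_0 = (1/2)(9.3333)(9.3333) = 43.5556, PS_0 = (1/2)(9.3333)(46.6667) = 217.7778.
New equilibrium: 219 - Q = 139 + 5Q gives Q_1 = 13.3333, P_1 = 205.6667; CS_1 = 88.8889, PS_1 = 444.4444.
Change in consumer surplus = 88.8889 - 43.5556 = 45.3333.

45.33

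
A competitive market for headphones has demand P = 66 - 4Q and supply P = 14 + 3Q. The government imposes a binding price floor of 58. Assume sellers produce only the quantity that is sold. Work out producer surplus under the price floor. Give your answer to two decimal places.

82.00

Free-market equilibrium: 66 - 4Q = 14 + 3Q gives Q* = 7.4286, P* = 36.2857.
At P = 58, buyers demand (66 - 58)/4 = 2 while sellers would supply more, so the quantity traded is 2 at price 58.
The supply price at Q = 2 is 20. PS is the trapezoid between 58 and supply over [0, 2]: (1/2)[(58 - 14) + (58 - 20)](2) = 82.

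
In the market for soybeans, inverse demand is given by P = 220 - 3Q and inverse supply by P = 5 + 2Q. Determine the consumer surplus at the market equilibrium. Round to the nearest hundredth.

Setting demand equal to supply, 215 = 5Q, so Q* = 43 and P* = 91.
Consumer surplus is the triangle under demand above P*: (1/2)(43)(220 - 91) = (1/2)(43)(129) = 2773.5.

2773.50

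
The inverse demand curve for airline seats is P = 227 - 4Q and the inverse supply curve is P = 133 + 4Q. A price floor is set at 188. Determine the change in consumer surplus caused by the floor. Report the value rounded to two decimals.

-86.00

Free-market equilibrium: 227 - 4Q = 133 + 4Q gives Q* = 11.75, P* = 180.
At the floor price 188, quantity demanded is (227 - 188)/4 = 9.75; demand is the short side, so Q = 9.75 trades at P = 188.
CS goes from (1/2)(11.75)(47) = 276.125 to 190.125 (computed as (227 - 188)(9.75) - (1/2)(4)(9.75)^2), a change of -86.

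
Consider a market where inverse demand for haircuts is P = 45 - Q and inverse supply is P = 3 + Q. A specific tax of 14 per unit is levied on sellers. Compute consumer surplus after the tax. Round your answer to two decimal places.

Pre-tax equilibrium: 45 - Q = 3 + Q gives Q* = 21, P* = 24.
With the tax, sellers need 14 more per unit: 45 - Q = 3 + Q + 14, so Q_t = 14. Buyers pay P_b = 31; sellers receive P_s = P_b - 14 = 17.
CS = (1/2)(Q_t)(45 - P_b) = (1/2)(14)(14) = 98.

98.00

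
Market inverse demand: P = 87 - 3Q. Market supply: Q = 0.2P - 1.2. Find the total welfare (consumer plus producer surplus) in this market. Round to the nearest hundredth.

410.06

Rewriting supply in inverse form: P = 6 + 5Q.
Equilibrium: 87 - 3Q = 6 + 5Q, so Q* = 10.125 and P* = 56.625.
CS = (1/2)(10.125)(30.375) = 153.7734 and PS = (1/2)(10.125)(50.625) = 256.2891, so total surplus = 410.0625.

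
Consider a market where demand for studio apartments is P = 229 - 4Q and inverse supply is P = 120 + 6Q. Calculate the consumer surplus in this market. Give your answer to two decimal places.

Set 229 - 4Q = 120 + 6Q, which gives 109 = 10Q, so Q* = 10.9 and P* = 229 - 4(10.9) = 185.4.
Consumer surplus is the triangle under demand above P*: (1/2)(10.9)(229 - 185.4) = (1/2)(10.9)(43.6) = 237.62.

237.62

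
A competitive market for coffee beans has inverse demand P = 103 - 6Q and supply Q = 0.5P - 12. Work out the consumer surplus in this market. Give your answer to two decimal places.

Rewriting supply in inverse form: P = 24 + 2Q.
Equilibrium: 103 - 6Q = 24 + 2Q, so Q* = 9.875 and P* = 43.75.
Consumer surplus is the triangle under demand above P*: (1/2)(9.875)(103 - 43.75) = (1/2)(9.875)(59.25) = 292.5469.

292.55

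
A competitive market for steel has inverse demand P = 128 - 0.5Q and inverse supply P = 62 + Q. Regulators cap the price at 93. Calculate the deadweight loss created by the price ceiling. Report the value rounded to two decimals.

Free-market equilibrium: 128 - 0.5Q = 62 + Q gives Q* = 44, P* = 106.
At the ceiling price 93, quantity supplied is (93 - 62)/1 = 31; supply is the short side, so Q = 31 trades at P = 93.
The lost-trades triangle has base Q* - 31 = 13 and height equal to the gap between the curves at Q = 31, which is 112.5 - 93 = 19.5. DWL = (1/2)(13)(19.5) = 126.75.

126.75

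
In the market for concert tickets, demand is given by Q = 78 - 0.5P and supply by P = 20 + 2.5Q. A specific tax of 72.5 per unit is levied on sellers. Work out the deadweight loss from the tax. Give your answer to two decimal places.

584.03

Rewriting demand in inverse form: P = 156 - 2Q.
Without the tax, 156 - 2Q = 20 + 2.5Q so Q* = 30.2222 and P* = 95.5556.
A tax on sellers shifts supply up by 72.5: 156 - 2Q = 20 + 2.5Q + 72.5, so Q_t = 14.1111. Buyers pay P_b = 127.7778; sellers receive P_s = P_b - 72.5 = 55.2778.
The welfare triangle lost has base Q* - Q_t = 16.1111 and height t = 72.5, so DWL = (1/2)(16.1111)(72.5) = 584.0278.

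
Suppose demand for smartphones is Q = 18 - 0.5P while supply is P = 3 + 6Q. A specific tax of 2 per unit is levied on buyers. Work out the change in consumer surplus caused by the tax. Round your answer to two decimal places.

Rewriting demand in inverse form: P = 36 - 2Q.
Without the tax, 36 - 2Q = 3 + 6Q so Q* = 4.125 and P* = 27.75.
With the tax, buyers' net willingness to pay falls by 2: (36 - 2) - 2Q = 3 + 6Q, so Q_t = 3.875. Buyers pay P_b = 28.25; sellers receive P_s = P_b - 2 = 26.25.
Consumers lose the trapezoid between P* and P_b out to Q_t plus the triangle from Q_t to Q*: change in CS = 15.0156 - 17.0156 = -2.

-2.00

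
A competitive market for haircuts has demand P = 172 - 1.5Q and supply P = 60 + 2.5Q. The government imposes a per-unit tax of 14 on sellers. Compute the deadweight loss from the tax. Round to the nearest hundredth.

Without the tax, 172 - 1.5Q = 60 + 2.5Q so Q* = 28 and P* = 130.
With the tax, sellers need 14 more per unit: 172 - 1.5Q = 60 + 2.5Q + 14, so Q_t = 24.5. Buyers pay P_b = 135.25; sellers receive P_s = P_b - 14 = 121.25.
The welfare triangle lost has base Q* - Q_t = 3.5 and height t = 14, so DWL = (1/2)(3.5)(14) = 24.5.

24.50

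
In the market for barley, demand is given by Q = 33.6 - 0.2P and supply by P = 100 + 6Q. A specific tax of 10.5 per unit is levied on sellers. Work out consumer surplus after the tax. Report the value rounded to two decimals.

68.31

Rewriting demand in inverse form: P = 168 - 5Q.
Pre-tax equilibrium: 168 - 5Q = 100 + 6Q gives Q* = 6.1818, P* = 137.0909.
A tax on sellers shifts supply up by 10.5: 168 - 5Q = 100 + 6Q + 10.5, so Q_t = 5.2273. Buyers pay P_b = 141.8636; sellers receive P_s = P_b - 10.5 = 131.3636.
CS = (1/2)(Q_t)(168 - P_b) = (1/2)(5.2273)(26.1364) = 68.311.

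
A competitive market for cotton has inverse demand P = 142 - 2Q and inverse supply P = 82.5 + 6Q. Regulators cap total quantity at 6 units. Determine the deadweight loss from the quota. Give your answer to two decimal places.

Unrestricted equilibrium: Q* = (142 - 82.5)/(2 + 6) = 7.4375.
At Q = 6 the demand price is 142 - 2(6) = 130 and the supply price is 82.5 + 6(6) = 118.5.
Deadweight loss is the triangle between the curves from 6 to 7.4375: (1/2)(130 - 118.5)(7.4375 - 6) = 8.2656.

8.27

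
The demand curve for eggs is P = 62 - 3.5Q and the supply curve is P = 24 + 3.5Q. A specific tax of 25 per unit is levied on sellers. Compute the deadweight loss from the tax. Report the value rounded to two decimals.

Pre-tax equilibrium: 62 - 3.5Q = 24 + 3.5Q gives Q* = 5.4286, P* = 43.
A tax on sellers shifts supply up by 25: 62 - 3.5Q = 24 + 3.5Q + 25, so Q_t = 1.8571. Buyers pay P_b = 55.5; sellers receive P_s = P_b - 25 = 30.5.
Deadweight loss is the triangle between the curves from Q_t to Q*: (1/2)(5.4286 - 1.8571)(25) = 44.6429.

44.64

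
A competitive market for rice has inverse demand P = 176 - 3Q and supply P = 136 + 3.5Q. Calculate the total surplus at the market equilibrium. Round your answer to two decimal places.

123.08

Setting demand equal to supply, 40 = 6.5Q, so Q* = 6.1538 and P* = 157.5385.
CS = (1/2)(6.1538)(18.4615) = 56.8047 and PS = (1/2)(6.1538)(21.5385) = 66.2722, so total surplus = 123.0769.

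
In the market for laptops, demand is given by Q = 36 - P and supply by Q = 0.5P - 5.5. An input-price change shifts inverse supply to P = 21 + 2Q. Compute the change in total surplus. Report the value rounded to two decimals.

-66.67

Rewriting demand in inverse form: P = 36 - Q.
Rewriting supply in inverse form: P = 11 + 2Q.
Initial equilibrium: Q_0 = 8.3333, P_0 = 27.6667; CS_0 = (1/2)(8.3333)(8.3333) = 34.7222, PS_0 = (1/2)(8.3333)(16.6667) = 69.4444.
New equilibrium: 36 - Q = 21 + 2Q gives Q_1 = 5, P_1 = 31; CS_1 = 12.5, PS_1 = 25.
Change in total surplus = (12.5 + 25) - (34.7222 + 69.4444) = -66.6667.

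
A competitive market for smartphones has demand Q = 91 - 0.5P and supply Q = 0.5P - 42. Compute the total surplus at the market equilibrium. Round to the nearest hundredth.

Rewriting demand in inverse form: P = 182 - 2Q.
Rewriting supply in inverse form: P = 84 + 2Q.
Equilibrium: 182 - 2Q = 84 + 2Q, so Q* = 24.5 and P* = 133.
CS = (1/2)(24.5)(49) = 600.25 and PS = (1/2)(24.5)(49) = 600.25, so total surplus = 1200.5.

1200.50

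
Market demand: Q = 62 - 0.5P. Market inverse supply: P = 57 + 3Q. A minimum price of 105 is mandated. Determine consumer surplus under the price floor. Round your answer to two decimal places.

Rewriting demand in inverse form: P = 124 - 2Q.
Without the control, 124 - 2Q = 57 + 3Q so Q* = 13.4 and P* = 97.2.
At P = 105, buyers demand (124 - 105)/2 = 9.5 while sellers would supply more, so the quantity traded is 9.5 at price 105.
CS is the triangle under demand above 105: (1/2)(9.5)(124 - 105) = 90.25.

90.25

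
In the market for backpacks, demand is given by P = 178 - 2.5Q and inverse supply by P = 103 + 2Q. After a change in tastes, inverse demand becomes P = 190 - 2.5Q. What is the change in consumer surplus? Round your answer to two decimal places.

Initial equilibrium: Q_0 = 16.6667, P_0 = 136.3333; CS_0 = (1/2)(16.6667)(41.6667) = 347.2222, PS_0 = (1/2)(16.6667)(33.3333) = 277.7778.
New equilibrium: 190 - 2.5Q = 103 + 2Q gives Q_1 = 19.3333, P_1 = 141.6667; CS_1 = 467.2222, PS_1 = 373.7778.
Change in consumer surplus = 467.2222 - 347.2222 = 120.

120.00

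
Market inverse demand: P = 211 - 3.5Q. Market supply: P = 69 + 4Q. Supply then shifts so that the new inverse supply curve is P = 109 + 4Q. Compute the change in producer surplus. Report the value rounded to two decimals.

-347.02

Initial equilibrium: Q_0 = 18.9333, P_0 = 144.7333; CS_0 = (1/2)(18.9333)(66.2667) = 627.3244, PS_0 = (1/2)(18.9333)(75.7333) = 716.9422.
New equilibrium: 211 - 3.5Q = 109 + 4Q gives Q_1 = 13.6, P_1 = 163.4; CS_1 = 323.68, PS_1 = 369.92.
Change in producer surplus = 369.92 - 716.9422 = -347.0222.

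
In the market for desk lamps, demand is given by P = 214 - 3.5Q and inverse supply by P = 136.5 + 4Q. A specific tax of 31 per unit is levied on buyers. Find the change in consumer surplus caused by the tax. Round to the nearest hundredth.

Pre-tax equilibrium: 214 - 3.5Q = 136.5 + 4Q gives Q* = 10.3333, P* = 177.8333.
A tax on buyers shifts demand down by 31: (214 - 31) - 3.5Q = 136.5 + 4Q, so Q_t = 6.2. Buyers pay P_b = 192.3; sellers receive P_s = P_b - 31 = 161.3.
Consumers lose the trapezoid between P* and P_b out to Q_t plus the triangle from Q_t to Q*: change in CS = 67.27 - 186.8611 = -119.5911.

-119.59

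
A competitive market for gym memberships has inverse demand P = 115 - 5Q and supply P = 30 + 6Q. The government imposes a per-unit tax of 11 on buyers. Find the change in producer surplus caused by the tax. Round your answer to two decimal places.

Without the tax, 115 - 5Q = 30 + 6Q so Q* = 7.7273 and P* = 76.3636.
A tax on buyers shifts demand down by 11: (115 - 11) - 5Q = 30 + 6Q, so Q_t = 6.7273. Buyers pay P_b = 81.3636; sellers receive P_s = P_b - 11 = 70.3636.
Producers lose the trapezoid between P_s and P* out to Q_t plus the triangle from Q_t to Q*: change in PS = 135.7686 - 179.1322 = -43.3636.

-43.36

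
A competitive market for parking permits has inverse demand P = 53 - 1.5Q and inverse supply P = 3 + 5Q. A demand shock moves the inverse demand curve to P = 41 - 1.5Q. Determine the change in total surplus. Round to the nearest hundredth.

Initial equilibrium: Q_0 = 7.6923, P_0 = 41.4615; CS_0 = (1/2)(7.6923)(11.5385) = 44.3787, PS_0 = (1/2)(7.6923)(38.4615) = 147.929.
New equilibrium: 41 - 1.5Q = 3 + 5Q gives Q_1 = 5.8462, P_1 = 32.2308; CS_1 = 25.6331, PS_1 = 85.4438.
Change in total surplus = (25.6331 + 85.4438) - (44.3787 + 147.929) = -81.2308.

-81.23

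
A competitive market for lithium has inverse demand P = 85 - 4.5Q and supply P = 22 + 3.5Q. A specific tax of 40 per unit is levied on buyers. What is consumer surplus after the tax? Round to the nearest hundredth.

18.60

Without the tax, 85 - 4.5Q = 22 + 3.5Q so Q* = 7.875 and P* = 49.5625.
With the tax, buyers' net willingness to pay falls by 40: (85 - 40) - 4.5Q = 22 + 3.5Q, so Q_t = 2.875. Buyers pay P_b = 72.0625; sellers receive P_s = P_b - 40 = 32.0625.
Consumer surplus is the triangle under demand above P_b: (1/2)(2.875)(85 - 72.0625) = 18.5977.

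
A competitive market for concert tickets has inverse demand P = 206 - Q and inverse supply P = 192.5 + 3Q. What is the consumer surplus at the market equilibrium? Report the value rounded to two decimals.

5.70

Setting demand equal to supply, 13.5 = 4Q, so Q* = 3.375 and P* = 202.625.
CS is the area between the demand curve and P* from 0 to Q*: (1/2)(3.375)(3.375) = 5.6953.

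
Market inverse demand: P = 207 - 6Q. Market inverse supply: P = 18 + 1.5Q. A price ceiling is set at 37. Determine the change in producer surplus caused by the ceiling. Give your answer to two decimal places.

Without the control, 207 - 6Q = 18 + 1.5Q so Q* = 25.2 and P* = 55.8.
At P = 37, sellers supply (37 - 18)/1.5 = 12.6667 while buyers want more, so the quantity traded is 12.6667 at price 37.
PS goes from (1/2)(25.2)(37.8) = 476.28 to 120.3333 (computed as (37 - 18)(12.6667) - (1/2)(1.5)(12.6667)^2), a change of -355.9467.

-355.95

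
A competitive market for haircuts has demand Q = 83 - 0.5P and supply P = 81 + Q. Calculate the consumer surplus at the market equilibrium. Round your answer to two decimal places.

Rewriting demand in inverse form: P = 166 - 2Q.
Equilibrium: 166 - 2Q = 81 + Q, so Q* = 28.3333 and P* = 109.3333.
Consumer surplus is the triangle under demand above P*: (1/2)(28.3333)(166 - 109.3333) = (1/2)(28.3333)(56.6667) = 802.7778.

802.78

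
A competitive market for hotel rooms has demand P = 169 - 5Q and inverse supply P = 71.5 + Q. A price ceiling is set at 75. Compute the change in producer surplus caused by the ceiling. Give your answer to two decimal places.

-125.91

Without the control, 169 - 5Q = 71.5 + Q so Q* = 16.25 and P* = 87.75.
At P = 75, sellers supply (75 - 71.5)/1 = 3.5 while buyers want more, so the quantity traded is 3.5 at price 75.
PS goes from (1/2)(16.25)(16.25) = 132.0312 to 6.125 (computed as (75 - 71.5)(3.5) - (1/2)(1)(3.5)^2), a change of -125.9062.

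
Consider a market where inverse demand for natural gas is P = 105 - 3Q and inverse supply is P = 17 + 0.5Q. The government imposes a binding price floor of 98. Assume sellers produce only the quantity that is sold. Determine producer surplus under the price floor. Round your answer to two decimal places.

Without the control, 105 - 3Q = 17 + 0.5Q so Q* = 25.1429 and P* = 29.5714.
At P = 98, buyers demand (105 - 98)/3 = 2.3333 while sellers would supply more, so the quantity traded is 2.3333 at price 98.
The supply price at Q = 2.3333 is 18.1667. PS is the trapezoid between 98 and supply over [0, 2.3333]: (1/2)[(98 - 17) + (98 - 18.1667)](2.3333) = 187.6389.

187.64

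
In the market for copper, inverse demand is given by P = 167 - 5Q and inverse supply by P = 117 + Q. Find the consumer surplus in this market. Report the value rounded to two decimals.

Set 167 - 5Q = 117 + Q, which gives 50 = 6Q, so Q* = 8.3333 and P* = 167 - 5(8.3333) = 125.3333.
The demand choke price is 167, so CS = (1/2)(Q*)(167 - P*) = (1/2)(8.3333)(41.6667) = 173.6111.

173.61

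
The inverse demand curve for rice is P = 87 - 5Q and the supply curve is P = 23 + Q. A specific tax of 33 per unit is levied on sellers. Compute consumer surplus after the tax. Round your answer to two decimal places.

66.74

Pre-tax equilibrium: 87 - 5Q = 23 + Q gives Q* = 10.6667, P* = 33.6667.
A tax on sellers shifts supply up by 33: 87 - 5Q = 23 + Q + 33, so Q_t = 5.1667. Buyers pay P_b = 61.1667; sellers receive P_s = P_b - 33 = 28.1667.
Consumer surplus is the triangle under demand above P_b: (1/2)(5.1667)(87 - 61.1667) = 66.7361.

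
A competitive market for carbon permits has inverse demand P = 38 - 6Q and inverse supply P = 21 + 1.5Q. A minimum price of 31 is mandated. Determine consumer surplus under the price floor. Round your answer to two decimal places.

4.08

Without the control, 38 - 6Q = 21 + 1.5Q so Q* = 2.2667 and P* = 24.4.
At the floor price 31, quantity demanded is (38 - 31)/6 = 1.1667; demand is the short side, so Q = 1.1667 trades at P = 31.
CS is the triangle under demand above 31: (1/2)(1.1667)(38 - 31) = 4.0833.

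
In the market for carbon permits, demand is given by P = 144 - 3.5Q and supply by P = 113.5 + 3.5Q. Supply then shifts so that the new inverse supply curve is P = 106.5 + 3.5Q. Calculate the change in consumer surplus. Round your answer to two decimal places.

17.00

Initial equilibrium: Q_0 = 4.3571, P_0 = 128.75; CS_0 = (1/2)(4.3571)(15.25) = 33.2232, PS_0 = (1/2)(4.3571)(15.25) = 33.2232.
New equilibrium: 144 - 3.5Q = 106.5 + 3.5Q gives Q_1 = 5.3571, P_1 = 125.25; CS_1 = 50.2232, PS_1 = 50.2232.
Change in consumer surplus = 50.2232 - 33.2232 = 17.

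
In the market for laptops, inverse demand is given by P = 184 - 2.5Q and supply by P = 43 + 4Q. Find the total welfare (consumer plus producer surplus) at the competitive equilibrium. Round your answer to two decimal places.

1529.31

Set 184 - 2.5Q = 43 + 4Q, which gives 141 = 6.5Q, so Q* = 21.6923 and P* = 184 - 2.5(21.6923) = 129.7692.
Total surplus is the full triangle between the curves from 0 to Q*: (1/2)(21.6923)(184 - 43) = 1529.3077.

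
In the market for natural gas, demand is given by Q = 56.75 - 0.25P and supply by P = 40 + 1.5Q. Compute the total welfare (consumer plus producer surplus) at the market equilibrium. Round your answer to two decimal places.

3179.00

Rewriting demand in inverse form: P = 227 - 4Q.
Set 227 - 4Q = 40 + 1.5Q, which gives 187 = 5.5Q, so Q* = 34 and P* = 227 - 4(34) = 91.
Total surplus is the full triangle between the curves from 0 to Q*: (1/2)(34)(227 - 40) = 3179.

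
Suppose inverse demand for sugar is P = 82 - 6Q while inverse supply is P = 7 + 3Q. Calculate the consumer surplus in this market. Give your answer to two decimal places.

Set 82 - 6Q = 7 + 3Q, which gives 75 = 9Q, so Q* = 8.3333 and P* = 82 - 6(8.3333) = 32.
The demand choke price is 82, so CS = (1/2)(Q*)(82 - P*) = (1/2)(8.3333)(50) = 208.3333.

208.33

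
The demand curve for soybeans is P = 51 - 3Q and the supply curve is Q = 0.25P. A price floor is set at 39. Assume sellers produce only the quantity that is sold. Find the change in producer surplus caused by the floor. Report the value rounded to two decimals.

Rewriting supply in inverse form: P = 4Q.
Free-market equilibrium: 51 - 3Q = 4Q gives Q* = 7.2857, P* = 29.1429.
At the floor price 39, quantity demanded is (51 - 39)/3 = 4; demand is the short side, so Q = 4 trades at P = 39.
PS goes from (1/2)(7.2857)(29.1429) = 106.1633 to 124 (computed as (39 - 0)(4) - (1/2)(4)(4)^2), a change of 17.8367.

17.84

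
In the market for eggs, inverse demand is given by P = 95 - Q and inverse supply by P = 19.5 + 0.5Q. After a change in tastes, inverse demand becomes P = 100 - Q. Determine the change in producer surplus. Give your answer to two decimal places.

86.67

Initial equilibrium: Q_0 = 50.3333, P_0 = 44.6667; CS_0 = (1/2)(50.3333)(50.3333) = 1266.7222, PS_0 = (1/2)(50.3333)(25.1667) = 633.3611.
New equilibrium: 100 - Q = 19.5 + 0.5Q gives Q_1 = 53.6667, P_1 = 46.3333; CS_1 = 1440.0556, PS_1 = 720.0278.
Change in producer surplus = 720.0278 - 633.3611 = 86.6667.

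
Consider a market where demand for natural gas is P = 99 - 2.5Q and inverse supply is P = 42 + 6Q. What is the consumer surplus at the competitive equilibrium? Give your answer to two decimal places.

56.21

Set 99 - 2.5Q = 42 + 6Q, which gives 57 = 8.5Q, so Q* = 6.7059 and P* = 99 - 2.5(6.7059) = 82.2353.
Consumer surplus is the triangle under demand above P*: (1/2)(6.7059)(99 - 82.2353) = (1/2)(6.7059)(16.7647) = 56.2111.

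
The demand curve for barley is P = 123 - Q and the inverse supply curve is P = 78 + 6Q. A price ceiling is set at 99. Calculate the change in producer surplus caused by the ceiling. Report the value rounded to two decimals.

-87.23

Free-market equilibrium: 123 - Q = 78 + 6Q gives Q* = 6.4286, P* = 116.5714.
At the ceiling price 99, quantity supplied is (99 - 78)/6 = 3.5; supply is the short side, so Q = 3.5 trades at P = 99.
PS goes from (1/2)(6.4286)(38.5714) = 123.9796 to 36.75 (computed as (99 - 78)(3.5) - (1/2)(6)(3.5)^2), a change of -87.2296.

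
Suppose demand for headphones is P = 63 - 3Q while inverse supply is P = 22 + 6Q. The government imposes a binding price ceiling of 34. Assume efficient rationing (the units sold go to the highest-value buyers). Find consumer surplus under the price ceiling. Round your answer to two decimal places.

52.00

Without the control, 63 - 3Q = 22 + 6Q so Q* = 4.5556 and P* = 49.3333.
At P = 34, sellers supply (34 - 22)/6 = 2 while buyers want more, so the quantity traded is 2 at price 34.
The demand price at Q = 2 is 57. CS is the trapezoid between demand and 34 over [0, 2]: (1/2)[(63 - 34) + (57 - 34)](2) = 52.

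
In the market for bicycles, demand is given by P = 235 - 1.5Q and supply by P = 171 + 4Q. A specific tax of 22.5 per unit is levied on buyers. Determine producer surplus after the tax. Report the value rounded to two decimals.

113.87

Without the tax, 235 - 1.5Q = 171 + 4Q so Q* = 11.6364 and P* = 217.5455.
A tax on buyers shifts demand down by 22.5: (235 - 22.5) - 1.5Q = 171 + 4Q, so Q_t = 7.5455. Buyers pay P_b = 223.6818; sellers receive P_s = P_b - 22.5 = 201.1818.
Producer surplus is the triangle above supply below P_s: (1/2)(7.5455)(201.1818 - 171) = 113.8678.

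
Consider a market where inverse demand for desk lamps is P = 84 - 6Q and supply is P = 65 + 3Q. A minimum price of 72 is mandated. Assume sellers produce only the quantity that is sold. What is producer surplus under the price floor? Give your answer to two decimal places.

8.00

Without the control, 84 - 6Q = 65 + 3Q so Q* = 2.1111 and P* = 71.3333.
At P = 72, buyers demand (84 - 72)/6 = 2 while sellers would supply more, so the quantity traded is 2 at price 72.
The supply price at Q = 2 is 71. PS is the trapezoid between 72 and supply over [0, 2]: (1/2)[(72 - 65) + (72 - 71)](2) = 8.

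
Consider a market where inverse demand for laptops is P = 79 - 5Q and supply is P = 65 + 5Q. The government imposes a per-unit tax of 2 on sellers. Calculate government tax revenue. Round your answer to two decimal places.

Without the tax, 79 - 5Q = 65 + 5Q so Q* = 1.4 and P* = 72.
With the tax, sellers need 2 more per unit: 79 - 5Q = 65 + 5Q + 2, so Q_t = 1.2. Buyers pay P_b = 73; sellers receive P_s = P_b - 2 = 71.
Revenue is the tax times quantity traded: 2 x 1.2 = 2.4.

2.40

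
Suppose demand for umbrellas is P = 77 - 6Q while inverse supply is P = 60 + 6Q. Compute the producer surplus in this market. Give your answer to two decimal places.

6.02

Set 77 - 6Q = 60 + 6Q, which gives 17 = 12Q, so Q* = 1.4167 and P* = 77 - 6(1.4167) = 68.5.
The supply curve's price intercept is 60, so PS = (1/2)(Q*)(P* - 60) = (1/2)(1.4167)(8.5) = 6.0208.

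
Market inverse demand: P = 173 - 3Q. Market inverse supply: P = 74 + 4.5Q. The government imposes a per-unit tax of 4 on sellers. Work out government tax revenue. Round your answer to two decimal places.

50.67

Without the tax, 173 - 3Q = 74 + 4.5Q so Q* = 13.2 and P* = 133.4.
With the tax, sellers need 4 more per unit: 173 - 3Q = 74 + 4.5Q + 4, so Q_t = 12.6667. Buyers pay P_b = 135; sellers receive P_s = P_b - 4 = 131.
Tax revenue = t x Q_t = 4 x 12.6667 = 50.6667.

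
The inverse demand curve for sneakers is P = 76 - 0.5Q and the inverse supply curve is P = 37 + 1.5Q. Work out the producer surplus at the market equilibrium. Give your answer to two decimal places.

285.19

Equilibrium: 76 - 0.5Q = 37 + 1.5Q, so Q* = 19.5 and P* = 66.25.
PS is the area between P* and the supply curve from 0 to Q*: (1/2)(19.5)(29.25) = 285.1875.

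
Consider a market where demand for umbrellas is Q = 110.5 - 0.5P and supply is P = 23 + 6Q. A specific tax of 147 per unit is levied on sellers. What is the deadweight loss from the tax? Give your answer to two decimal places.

1350.56

Rewriting demand in inverse form: P = 221 - 2Q.
Pre-tax equilibrium: 221 - 2Q = 23 + 6Q gives Q* = 24.75, P* = 171.5.
With the tax, sellers need 147 more per unit: 221 - 2Q = 23 + 6Q + 147, so Q_t = 6.375. Buyers pay P_b = 208.25; sellers receive P_s = P_b - 147 = 61.25.
Deadweight loss is the triangle between the curves from Q_t to Q*: (1/2)(24.75 - 6.375)(147) = 1350.5625.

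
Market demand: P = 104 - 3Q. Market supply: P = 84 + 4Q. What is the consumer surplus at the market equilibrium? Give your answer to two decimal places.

12.24

Equilibrium: 104 - 3Q = 84 + 4Q, so Q* = 2.8571 and P* = 95.4286.
Consumer surplus is the triangle under demand above P*: (1/2)(2.8571)(104 - 95.4286) = (1/2)(2.8571)(8.5714) = 12.2449.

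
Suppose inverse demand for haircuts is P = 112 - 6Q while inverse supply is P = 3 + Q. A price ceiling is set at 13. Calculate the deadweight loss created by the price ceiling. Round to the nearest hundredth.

108.64

Free-market equilibrium: 112 - 6Q = 3 + Q gives Q* = 15.5714, P* = 18.5714.
At P = 13, sellers supply (13 - 3)/1 = 10 while buyers want more, so the quantity traded is 10 at price 13.
The lost-trades triangle has base Q* - 10 = 5.5714 and height equal to the gap between the curves at Q = 10, which is 52 - 13 = 39. DWL = (1/2)(5.5714)(39) = 108.6429.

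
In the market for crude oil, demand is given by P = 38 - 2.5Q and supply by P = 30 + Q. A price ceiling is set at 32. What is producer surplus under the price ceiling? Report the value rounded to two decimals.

2.00

Free-market equilibrium: 38 - 2.5Q = 30 + Q gives Q* = 2.2857, P* = 32.2857.
At P = 32, sellers supply (32 - 30)/1 = 2 while buyers want more, so the quantity traded is 2 at price 32.
PS is the triangle above supply below 32: (1/2)(2)(32 - 30) = 2.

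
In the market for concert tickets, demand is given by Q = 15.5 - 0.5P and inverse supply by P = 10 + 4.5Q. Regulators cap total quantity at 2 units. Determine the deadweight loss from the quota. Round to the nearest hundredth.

4.92

Rewriting demand in inverse form: P = 31 - 2Q.
Without the quota, 31 - 2Q = 10 + 4.5Q gives Q* = 3.2308.
At Q = 2 the demand price is 31 - 2(2) = 27 and the supply price is 10 + 4.5(2) = 19.
Deadweight loss is the triangle between the curves from 2 to 3.2308: (1/2)(27 - 19)(3.2308 - 2) = 4.9231.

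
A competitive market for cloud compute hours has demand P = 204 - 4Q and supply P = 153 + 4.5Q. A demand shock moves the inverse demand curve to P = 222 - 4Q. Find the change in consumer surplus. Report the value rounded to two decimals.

59.79

Initial equilibrium: Q_0 = 6, P_0 = 180; CS_0 = (1/2)(6)(24) = 72, PS_0 = (1/2)(6)(27) = 81.
New equilibrium: 222 - 4Q = 153 + 4.5Q gives Q_1 = 8.1176, P_1 = 189.5294; CS_1 = 131.7924, PS_1 = 148.2664.
Change in consumer surplus = 131.7924 - 72 = 59.7924.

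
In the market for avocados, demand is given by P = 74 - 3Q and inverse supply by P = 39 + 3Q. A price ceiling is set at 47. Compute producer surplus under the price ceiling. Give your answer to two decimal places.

10.67

Free-market equilibrium: 74 - 3Q = 39 + 3Q gives Q* = 5.8333, P* = 56.5.
At P = 47, sellers supply (47 - 39)/3 = 2.6667 while buyers want more, so the quantity traded is 2.6667 at price 47.
PS is the triangle above supply below 47: (1/2)(2.6667)(47 - 39) = 10.6667.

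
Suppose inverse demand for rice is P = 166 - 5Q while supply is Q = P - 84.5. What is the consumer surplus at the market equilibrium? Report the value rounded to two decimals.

461.27

Rewriting supply in inverse form: P = 84.5 + Q.
Setting demand equal to supply, 81.5 = 6Q, so Q* = 13.5833 and P* = 98.0833.
Consumer surplus is the triangle under demand above P*: (1/2)(13.5833)(166 - 98.0833) = (1/2)(13.5833)(67.9167) = 461.2674.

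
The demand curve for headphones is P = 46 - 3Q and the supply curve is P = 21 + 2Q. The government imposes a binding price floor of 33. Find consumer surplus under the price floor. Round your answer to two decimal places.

Free-market equilibrium: 46 - 3Q = 21 + 2Q gives Q* = 5, P* = 31.
At P = 33, buyers demand (46 - 33)/3 = 4.3333 while sellers would supply more, so the quantity traded is 4.3333 at price 33.
CS is the triangle under demand above 33: (1/2)(4.3333)(46 - 33) = 28.1667.

28.17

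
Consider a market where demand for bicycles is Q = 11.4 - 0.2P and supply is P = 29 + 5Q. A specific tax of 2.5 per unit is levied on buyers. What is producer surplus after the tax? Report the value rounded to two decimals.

16.26

Rewriting demand in inverse form: P = 57 - 5Q.
Pre-tax equilibrium: 57 - 5Q = 29 + 5Q gives Q* = 2.8, P* = 43.
With the tax, buyers' net willingness to pay falls by 2.5: (57 - 2.5) - 5Q = 29 + 5Q, so Q_t = 2.55. Buyers pay P_b = 44.25; sellers receive P_s = P_b - 2.5 = 41.75.
PS = (1/2)(Q_t)(P_s - 29) = (1/2)(2.55)(12.75) = 16.2563.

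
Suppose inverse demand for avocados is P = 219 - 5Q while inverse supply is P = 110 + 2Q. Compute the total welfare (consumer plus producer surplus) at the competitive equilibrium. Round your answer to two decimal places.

848.64

Set 219 - 5Q = 110 + 2Q, which gives 109 = 7Q, so Q* = 15.5714 and P* = 219 - 5(15.5714) = 141.1429.
CS = (1/2)(15.5714)(77.8571) = 606.1735 and PS = (1/2)(15.5714)(31.1429) = 242.4694, so total surplus = 848.6429.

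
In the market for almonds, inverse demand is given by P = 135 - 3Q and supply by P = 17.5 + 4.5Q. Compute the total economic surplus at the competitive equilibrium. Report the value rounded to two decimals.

Set 135 - 3Q = 17.5 + 4.5Q, which gives 117.5 = 7.5Q, so Q* = 15.6667 and P* = 135 - 3(15.6667) = 88.
Total surplus is the full triangle between the curves from 0 to Q*: (1/2)(15.6667)(135 - 17.5) = 920.4167.

920.42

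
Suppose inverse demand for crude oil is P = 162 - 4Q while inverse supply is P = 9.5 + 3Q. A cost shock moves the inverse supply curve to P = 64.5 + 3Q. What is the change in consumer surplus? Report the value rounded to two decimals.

Initial equilibrium: Q_0 = 21.7857, P_0 = 74.8571; CS_0 = (1/2)(21.7857)(87.1429) = 949.2347, PS_0 = (1/2)(21.7857)(65.3571) = 711.926.
New equilibrium: 162 - 4Q = 64.5 + 3Q gives Q_1 = 13.9286, P_1 = 106.2857; CS_1 = 388.0102, PS_1 = 291.0077.
Change in consumer surplus = 388.0102 - 949.2347 = -561.2245.

-561.22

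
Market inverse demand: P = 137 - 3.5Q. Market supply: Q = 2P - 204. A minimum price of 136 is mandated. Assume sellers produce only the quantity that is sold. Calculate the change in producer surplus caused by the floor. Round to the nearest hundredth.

-9.45

Rewriting supply in inverse form: P = 102 + 0.5Q.
Without the control, 137 - 3.5Q = 102 + 0.5Q so Q* = 8.75 and P* = 106.375.
At P = 136, buyers demand (137 - 136)/3.5 = 0.2857 while sellers would supply more, so the quantity traded is 0.2857 at price 136.
PS goes from (1/2)(8.75)(4.375) = 19.1406 to 9.6939 (computed as (136 - 102)(0.2857) - (1/2)(0.5)(0.2857)^2), a change of -9.4467.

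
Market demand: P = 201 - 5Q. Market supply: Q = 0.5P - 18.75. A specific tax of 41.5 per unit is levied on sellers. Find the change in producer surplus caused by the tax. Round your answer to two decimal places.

Rewriting supply in inverse form: P = 37.5 + 2Q.
Without the tax, 201 - 5Q = 37.5 + 2Q so Q* = 23.3571 and P* = 84.2143.
With the tax, sellers need 41.5 more per unit: 201 - 5Q = 37.5 + 2Q + 41.5, so Q_t = 17.4286. Buyers pay P_b = 113.8571; sellers receive P_s = P_b - 41.5 = 72.3571.
Producers lose the trapezoid between P_s and P* out to Q_t plus the triangle from Q_t to Q*: change in PS = 303.7551 - 545.5561 = -241.801.

-241.80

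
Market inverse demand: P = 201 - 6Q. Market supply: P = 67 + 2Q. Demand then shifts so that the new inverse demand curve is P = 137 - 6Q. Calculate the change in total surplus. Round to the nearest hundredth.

-816.00

Initial equilibrium: Q_0 = 16.75, P_0 = 100.5; CS_0 = (1/2)(16.75)(100.5) = 841.6875, PS_0 = (1/2)(16.75)(33.5) = 280.5625.
New equilibrium: 137 - 6Q = 67 + 2Q gives Q_1 = 8.75, P_1 = 84.5; CS_1 = 229.6875, PS_1 = 76.5625.
Change in total surplus = (229.6875 + 76.5625) - (841.6875 + 280.5625) = -816.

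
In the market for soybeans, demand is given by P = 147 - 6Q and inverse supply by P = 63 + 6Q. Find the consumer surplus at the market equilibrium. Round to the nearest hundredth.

147.00

Equilibrium: 147 - 6Q = 63 + 6Q, so Q* = 7 and P* = 105.
CS is the area between the demand curve and P* from 0 to Q*: (1/2)(7)(42) = 147.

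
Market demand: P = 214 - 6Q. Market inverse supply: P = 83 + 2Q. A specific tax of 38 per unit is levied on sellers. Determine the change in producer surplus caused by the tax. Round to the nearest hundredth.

Pre-tax equilibrium: 214 - 6Q = 83 + 2Q gives Q* = 16.375, P* = 115.75.
With the tax, sellers need 38 more per unit: 214 - 6Q = 83 + 2Q + 38, so Q_t = 11.625. Buyers pay P_b = 144.25; sellers receive P_s = P_b - 38 = 106.25.
Producers lose the trapezoid between P_s and P* out to Q_t plus the triangle from Q_t to Q*: change in PS = 135.1406 - 268.1406 = -133.

-133.00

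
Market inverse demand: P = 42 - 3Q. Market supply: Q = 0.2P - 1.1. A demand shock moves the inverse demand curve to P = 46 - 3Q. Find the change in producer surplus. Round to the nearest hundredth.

12.03

Rewriting supply in inverse form: P = 5.5 + 5Q.
Initial equilibrium: Q_0 = 4.5625, P_0 = 28.3125; CS_0 = (1/2)(4.5625)(13.6875) = 31.2246, PS_0 = (1/2)(4.5625)(22.8125) = 52.041.
New equilibrium: 46 - 3Q = 5.5 + 5Q gives Q_1 = 5.0625, P_1 = 30.8125; CS_1 = 38.4434, PS_1 = 64.0723.
Change in producer surplus = 64.0723 - 52.041 = 12.0312.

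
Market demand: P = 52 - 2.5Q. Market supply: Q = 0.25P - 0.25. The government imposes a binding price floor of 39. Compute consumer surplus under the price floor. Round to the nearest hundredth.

Rewriting supply in inverse form: P = 1 + 4Q.
Free-market equilibrium: 52 - 2.5Q = 1 + 4Q gives Q* = 7.8462, P* = 32.3846.
At P = 39, buyers demand (52 - 39)/2.5 = 5.2 while sellers would supply more, so the quantity traded is 5.2 at price 39.
CS is the triangle under demand above 39: (1/2)(5.2)(52 - 39) = 33.8.

33.80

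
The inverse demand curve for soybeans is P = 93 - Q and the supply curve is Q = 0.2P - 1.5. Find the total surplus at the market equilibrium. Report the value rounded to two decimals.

Rewriting supply in inverse form: P = 7.5 + 5Q.
Set 93 - Q = 7.5 + 5Q, which gives 85.5 = 6Q, so Q* = 14.25 and P* = 93 - (14.25) = 78.75.
Total surplus is the full triangle between the curves from 0 to Q*: (1/2)(14.25)(93 - 7.5) = 609.1875.

609.19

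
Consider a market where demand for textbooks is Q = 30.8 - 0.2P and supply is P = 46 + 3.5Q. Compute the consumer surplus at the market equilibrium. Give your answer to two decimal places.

403.60

Rewriting demand in inverse form: P = 154 - 5Q.
Equilibrium: 154 - 5Q = 46 + 3.5Q, so Q* = 12.7059 and P* = 90.4706.
CS is the area between the demand curve and P* from 0 to Q*: (1/2)(12.7059)(63.5294) = 403.5986.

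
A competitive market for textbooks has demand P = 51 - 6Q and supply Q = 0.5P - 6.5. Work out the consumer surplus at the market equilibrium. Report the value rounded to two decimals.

Rewriting supply in inverse form: P = 13 + 2Q.
Equilibrium: 51 - 6Q = 13 + 2Q, so Q* = 4.75 and P* = 22.5.
Consumer surplus is the triangle under demand above P*: (1/2)(4.75)(51 - 22.5) = (1/2)(4.75)(28.5) = 67.6875.

67.69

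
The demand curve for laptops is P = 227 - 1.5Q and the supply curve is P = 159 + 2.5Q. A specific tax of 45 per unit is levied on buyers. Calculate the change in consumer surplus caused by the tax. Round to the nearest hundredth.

-191.95

Without the tax, 227 - 1.5Q = 159 + 2.5Q so Q* = 17 and P* = 201.5.
With the tax, buyers' net willingness to pay falls by 45: (227 - 45) - 1.5Q = 159 + 2.5Q, so Q_t = 5.75. Buyers pay P_b = 218.375; sellers receive P_s = P_b - 45 = 173.375.
Consumers lose the trapezoid between P* and P_b out to Q_t plus the triangle from Q_t to Q*: change in CS = 24.7969 - 216.75 = -191.9531.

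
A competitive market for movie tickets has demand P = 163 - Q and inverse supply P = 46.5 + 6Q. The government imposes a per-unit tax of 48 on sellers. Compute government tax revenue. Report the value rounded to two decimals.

Without the tax, 163 - Q = 46.5 + 6Q so Q* = 16.6429 and P* = 146.3571.
With the tax, sellers need 48 more per unit: 163 - Q = 46.5 + 6Q + 48, so Q_t = 9.7857. Buyers pay P_b = 153.2143; sellers receive P_s = P_b - 48 = 105.2143.
Tax revenue = t x Q_t = 48 x 9.7857 = 469.7143.

469.71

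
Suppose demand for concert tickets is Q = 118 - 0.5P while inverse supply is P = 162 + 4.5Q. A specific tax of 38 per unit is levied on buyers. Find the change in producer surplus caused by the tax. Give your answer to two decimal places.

Rewriting demand in inverse form: P = 236 - 2Q.
Pre-tax equilibrium: 236 - 2Q = 162 + 4.5Q gives Q* = 11.3846, P* = 213.2308.
A tax on buyers shifts demand down by 38: (236 - 38) - 2Q = 162 + 4.5Q, so Q_t = 5.5385. Buyers pay P_b = 224.9231; sellers receive P_s = P_b - 38 = 186.9231.
Producers lose the trapezoid between P_s and P* out to Q_t plus the triangle from Q_t to Q*: change in PS = 69.0178 - 291.6213 = -222.6036.

-222.60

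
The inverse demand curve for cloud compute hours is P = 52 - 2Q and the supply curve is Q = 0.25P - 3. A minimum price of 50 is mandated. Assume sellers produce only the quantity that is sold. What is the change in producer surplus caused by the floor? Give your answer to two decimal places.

-52.89

Rewriting supply in inverse form: P = 12 + 4Q.
Free-market equilibrium: 52 - 2Q = 12 + 4Q gives Q* = 6.6667, P* = 38.6667.
At the floor price 50, quantity demanded is (52 - 50)/2 = 1; demand is the short side, so Q = 1 trades at P = 50.
PS goes from (1/2)(6.6667)(26.6667) = 88.8889 to 36 (computed as (50 - 12)(1) - (1/2)(4)(1)^2), a change of -52.8889.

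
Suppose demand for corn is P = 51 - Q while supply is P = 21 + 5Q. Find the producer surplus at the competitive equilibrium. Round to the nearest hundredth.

Equilibrium: 51 - Q = 21 + 5Q, so Q* = 5 and P* = 46.
PS is the area between P* and the supply curve from 0 to Q*: (1/2)(5)(25) = 62.5.

62.50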